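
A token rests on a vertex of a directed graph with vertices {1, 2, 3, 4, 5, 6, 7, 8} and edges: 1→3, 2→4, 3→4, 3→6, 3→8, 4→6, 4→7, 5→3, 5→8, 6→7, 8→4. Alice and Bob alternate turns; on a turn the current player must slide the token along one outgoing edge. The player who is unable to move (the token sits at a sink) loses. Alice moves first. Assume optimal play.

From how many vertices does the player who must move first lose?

4

Compute win/loss labels from the base case upward. A position with no move is L. Any other position is W if it can reach an L in one move, else L.
Every edge goes from a vertex to one that appears earlier in the order 7, 6, 4, 8, 3, 5, 2, 1, so processing vertices in that order labels each vertex after all of its successors.
7: no outgoing edge → L
6: →7(L), so W
4: →7(L), so W
8: →4(W) only, which is W, so L
3: →8(L), so W
5: →8(L), so W
2: →4(W) only, which is W, so L
1: →3(W) only, which is W, so L
The L vertices are 1, 2, 7, 8; that is 4 in all.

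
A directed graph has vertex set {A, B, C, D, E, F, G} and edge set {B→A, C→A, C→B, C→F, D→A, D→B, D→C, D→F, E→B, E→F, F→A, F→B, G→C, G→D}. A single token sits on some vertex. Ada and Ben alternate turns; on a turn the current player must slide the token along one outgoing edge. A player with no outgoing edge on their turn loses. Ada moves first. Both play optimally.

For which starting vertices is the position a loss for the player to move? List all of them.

Build the W/L table. Terminal = L. A non-terminal position is W if it has a move to some L; otherwise it is L.
Every edge goes from a vertex to one that appears earlier in the order A, B, F, E, C, D, G, so processing vertices in that order labels each vertex after all of its successors.
A: no outgoing edge → L
B: W (go to A, an L position)
F: W (go to A, an L position)
E: L (options F(W), B(W) are all W)
C: W (go to A, an L position)
D: W (go to A, an L position)
G: L (options D(W), C(W) are all W)
The losing starting vertices are exactly the entries labelled L in this table (3 of them).

A, E, G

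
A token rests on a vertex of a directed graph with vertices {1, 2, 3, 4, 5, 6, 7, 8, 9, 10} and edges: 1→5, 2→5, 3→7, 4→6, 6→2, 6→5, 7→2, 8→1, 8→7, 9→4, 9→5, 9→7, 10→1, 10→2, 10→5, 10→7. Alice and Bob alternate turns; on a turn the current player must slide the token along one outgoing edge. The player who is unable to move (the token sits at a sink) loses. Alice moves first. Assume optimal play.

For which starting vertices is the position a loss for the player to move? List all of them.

Label each position W (a win for the player to move) or L (a loss). A position with no legal move is L; any other position is W exactly when some move reaches an L, and L when every move reaches a W.
Every edge goes from a vertex to one that appears earlier in the order 5, 2, 6, 7, 3, 1, 8, 4, 9, 10, so processing vertices in that order labels each vertex after all of its successors.
5: no outgoing edge → L
2: →5(L), so W
6: →5(L), so W
7: →2(W) only, which is W, so L
3: →7(L), so W
1: →5(L), so W
8: →7(L), so W
4: →6(W) only, which is W, so L
9: →4(L), so W
10: →7(L), so W
The losing starting vertices are exactly the entries labelled L in this table (3 of them).

4, 5, 7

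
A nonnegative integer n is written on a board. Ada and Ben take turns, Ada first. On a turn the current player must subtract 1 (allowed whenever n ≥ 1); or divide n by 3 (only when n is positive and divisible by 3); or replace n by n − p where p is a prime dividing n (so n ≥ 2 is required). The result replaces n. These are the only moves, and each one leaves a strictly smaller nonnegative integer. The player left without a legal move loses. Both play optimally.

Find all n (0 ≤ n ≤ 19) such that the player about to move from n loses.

Positions with no move are L. A position that does have a move is losing for the player to move precisely when every available move leads to a winning position for the opponent. Fill in the labels:
n=0: no move → L
n=1: reaches L-position 0 → W
n=2: reaches L-position 0 → W
n=3: reaches L-position 0 → W
n=4: only reaches 2(W), 3(W), all W → L
n=5: reaches L-position 0 → W
n=6: reaches L-position 4 → W
n=7: reaches L-position 0 → W
n=8: only reaches 6(W), 7(W), all W → L
n=9: reaches L-position 8 → W
n=10: reaches L-position 8 → W
n=11: reaches L-position 0 → W
n=12: reaches L-position 4 → W
n=13: reaches L-position 0 → W
n=14: only reaches 7(W), 12(W), 13(W), all W → L
n=15: reaches L-position 14 → W
n=16: reaches L-position 14 → W
n=17: reaches L-position 0 → W
n=18: only reaches 6(W), 15(W), 16(W), 17(W), all W → L
n=19: reaches L-position 0 → W
Reading off the rows marked L gives the requested list; there are 5 such values of n.

0, 4, 8, 14, 18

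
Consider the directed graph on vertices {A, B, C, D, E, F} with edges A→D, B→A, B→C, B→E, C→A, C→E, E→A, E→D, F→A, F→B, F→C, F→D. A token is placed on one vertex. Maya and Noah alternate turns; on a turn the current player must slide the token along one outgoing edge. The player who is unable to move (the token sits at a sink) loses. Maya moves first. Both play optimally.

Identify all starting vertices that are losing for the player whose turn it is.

Positions with no move are L. A position that does have a move is losing for the player to move precisely when every available move leads to a winning position for the opponent. Fill in the labels:
Every edge goes from a vertex to one that appears earlier in the order D, A, E, C, B, F, so processing vertices in that order labels each vertex after all of its successors.
D: no outgoing edge → L
A: reaches L-position D → W
E: reaches L-position D → W
C: only reaches E(W), A(W), all W → L
B: reaches L-position C → W
F: reaches L-position C → W
The losing starting vertices are exactly the entries labelled L in this table (2 of them).

C, D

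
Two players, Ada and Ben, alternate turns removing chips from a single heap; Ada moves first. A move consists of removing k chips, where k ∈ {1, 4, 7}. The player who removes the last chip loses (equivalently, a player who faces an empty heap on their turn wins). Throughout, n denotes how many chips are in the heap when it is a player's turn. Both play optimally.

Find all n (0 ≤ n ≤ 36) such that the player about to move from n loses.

Classify positions by backward induction: terminal positions (no move available) are W. From any other position, the mover wins iff some move reaches an L.
n=0: no move; the opponent has just taken the last chip and therefore loses → W
n=1: L (sole option 0(W) is W)
n=2: W (go to 1, an L position)
n=3: L (sole option 2(W) is W)
n=4: W (go to 3, an L position)
n=5: W (go to 1, an L position)
n=6: L (options 5(W), 2(W) are all W)
n=7: W (go to 6, an L position)
n=8: W (go to 1, an L position)
n=9: L (options 8(W), 5(W), 2(W) are all W)
n=10: W (go to 9, an L position)
n=11: L (options 10(W), 7(W), 4(W) are all W)
n=12: W (go to 11, an L position)
n=13: W (go to 9, an L position)
n=14: L (options 13(W), 10(W), 7(W) are all W)
n=15: W (go to 14, an L position)
n=16: W (go to 9, an L position)
n=17: L (options 16(W), 13(W), 10(W) are all W)
n=18: W (go to 17, an L position)
n=19: L (options 18(W), 15(W), 12(W) are all W)
n=20: W (go to 19, an L position)
n=21: W (go to 17, an L position)
n=22: L (options 21(W), 18(W), 15(W) are all W)
n=23: W (go to 22, an L position)
n=24: W (go to 17, an L position)
n=25: L (options 24(W), 21(W), 18(W) are all W)
n=26: W (go to 25, an L position)
n=27: L (options 26(W), 23(W), 20(W) are all W)
n=28: W (go to 27, an L position)
n=29: W (go to 25, an L position)
n=30: L (options 29(W), 26(W), 23(W) are all W)
n=31: W (go to 30, an L position)
n=32: W (go to 25, an L position)
n=33: L (options 32(W), 29(W), 26(W) are all W)
n=34: W (go to 33, an L position)
n=35: L (options 34(W), 31(W), 28(W) are all W)
n=36: W (go to 35, an L position)
Reading off the rows marked L gives the requested list; there are 14 such values of n.

1, 3, 6, 9, 11, 14, 17, 19, 22, 25, 27, 30, 33, 35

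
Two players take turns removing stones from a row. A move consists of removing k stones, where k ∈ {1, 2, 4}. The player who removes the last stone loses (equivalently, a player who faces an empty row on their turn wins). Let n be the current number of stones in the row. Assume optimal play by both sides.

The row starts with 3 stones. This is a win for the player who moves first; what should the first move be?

Use the standard recursion: the mover wins at a terminal position; elsewhere, the mover wins exactly when some move hands the opponent an L position.
n=0: no move; the opponent has just taken the last stone and therefore loses → W
n=1: →0(W) only, which is W, so L
n=2: →1(L), so W
n=3: →1(L), so W
From 3, the L positions reachable in one move are: 1.

Remove 2, leaving 1.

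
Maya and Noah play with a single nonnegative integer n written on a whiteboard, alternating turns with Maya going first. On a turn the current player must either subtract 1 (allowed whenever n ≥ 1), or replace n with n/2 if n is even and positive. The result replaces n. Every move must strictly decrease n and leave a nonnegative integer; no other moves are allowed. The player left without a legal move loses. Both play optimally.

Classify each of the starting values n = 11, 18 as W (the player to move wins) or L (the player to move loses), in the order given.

Classify positions by backward induction: terminal positions (no move available) are L. From any other position, the mover wins iff some move reaches an L.
n=0: no move → L
n=1: W (go to 0, an L position)
n=2: L (sole option 1(W) is W)
n=3: W (go to 2, an L position)
n=4: W (go to 2, an L position)
n=5: L (sole option 4(W) is W)
n=6: W (go to 5, an L position)
n=7: L (sole option 6(W) is W)
n=8: W (go to 7, an L position)
n=9: L (sole option 8(W) is W)
n=10: W (go to 5, an L position)
n=11: L (sole option 10(W) is W)
n=12: W (go to 11, an L position)
n=13: L (sole option 12(W) is W)
n=14: W (go to 7, an L position)
n=15: L (sole option 14(W) is W)
n=16: W (go to 15, an L position)
n=17: L (sole option 16(W) is W)
n=18: W (go to 9, an L position)

11: L, 18: W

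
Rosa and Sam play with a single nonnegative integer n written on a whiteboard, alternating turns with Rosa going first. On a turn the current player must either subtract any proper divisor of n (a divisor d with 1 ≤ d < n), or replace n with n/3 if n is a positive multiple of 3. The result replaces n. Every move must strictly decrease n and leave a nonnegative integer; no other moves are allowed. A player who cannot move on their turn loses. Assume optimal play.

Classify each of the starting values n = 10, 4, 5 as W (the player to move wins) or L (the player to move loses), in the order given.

Label each position W (a win for the player to move) or L (a loss). A position with no legal move is L; any other position is W exactly when some move reaches an L, and L when every move reaches a W.
n=0: no move → L
n=1: no move → L
n=2: W (go to 1, an L position)
n=3: W (go to 1, an L position)
n=4: L (options 2(W), 3(W) are all W)
n=5: W (go to 4, an L position)
n=6: W (go to 4, an L position)
n=7: L (sole option 6(W) is W)
n=8: W (go to 4, an L position)
n=9: L (options 3(W), 6(W), 8(W) are all W)
n=10: W (go to 9, an L position)

10: W, 4: L, 5: W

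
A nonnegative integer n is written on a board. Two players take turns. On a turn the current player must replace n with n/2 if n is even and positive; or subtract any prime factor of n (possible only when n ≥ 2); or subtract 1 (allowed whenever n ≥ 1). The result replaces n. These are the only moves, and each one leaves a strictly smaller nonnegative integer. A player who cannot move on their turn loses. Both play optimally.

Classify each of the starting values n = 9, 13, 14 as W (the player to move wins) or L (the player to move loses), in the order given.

Compute win/loss labels from the base case upward. A position with no move is L. Any other position is W if it can reach an L in one move, else L.
n=0: no move → L
n=1: W (go to 0, an L position)
n=2: W (go to 0, an L position)
n=3: W (go to 0, an L position)
n=4: L (options 2(W), 3(W) are all W)
n=5: W (go to 0, an L position)
n=6: W (go to 4, an L position)
n=7: W (go to 0, an L position)
n=8: W (go to 4, an L position)
n=9: L (options 6(W), 8(W) are all W)
n=10: W (go to 9, an L position)
n=11: W (go to 0, an L position)
n=12: W (go to 9, an L position)
n=13: W (go to 0, an L position)
n=14: L (options 7(W), 12(W), 13(W) are all W)

9: L, 13: W, 14: L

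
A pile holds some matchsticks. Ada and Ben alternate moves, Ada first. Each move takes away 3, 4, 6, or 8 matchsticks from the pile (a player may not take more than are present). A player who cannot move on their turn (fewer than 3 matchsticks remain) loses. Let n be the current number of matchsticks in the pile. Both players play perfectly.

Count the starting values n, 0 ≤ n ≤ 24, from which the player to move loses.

Use the standard recursion: the mover loses at a terminal position; elsewhere, the mover wins exactly when some move hands the opponent an L position.
n=0: no move → L
n=1: no move → L
n=2: no move → L
n=3: W (go to 0, an L position)
n=4: W (go to 1, an L position)
n=5: W (go to 2, an L position)
n=6: W (go to 2, an L position)
n=7: W (go to 1, an L position)
n=8: W (go to 2, an L position)
n=9: W (go to 1, an L position)
n=10: W (go to 2, an L position)
n=11: L (options 8(W), 7(W), 5(W), 3(W) are all W)
n=12: L (options 9(W), 8(W), 6(W), 4(W) are all W)
n=13: L (options 10(W), 9(W), 7(W), 5(W) are all W)
n=14: W (go to 11, an L position)
n=15: W (go to 12, an L position)
n=16: W (go to 13, an L position)
n=17: W (go to 13, an L position)
n=18: W (go to 12, an L position)
n=19: W (go to 13, an L position)
n=20: W (go to 12, an L position)
n=21: W (go to 13, an L position)
n=22: L (options 19(W), 18(W), 16(W), 14(W) are all W)
n=23: L (options 20(W), 19(W), 17(W), 15(W) are all W)
n=24: L (options 21(W), 20(W), 18(W), 16(W) are all W)
L entries with 0 ≤ n ≤ 24: n = 0, 1, 2, 11, 12, 13, 22, 23, 24; that makes 9.

9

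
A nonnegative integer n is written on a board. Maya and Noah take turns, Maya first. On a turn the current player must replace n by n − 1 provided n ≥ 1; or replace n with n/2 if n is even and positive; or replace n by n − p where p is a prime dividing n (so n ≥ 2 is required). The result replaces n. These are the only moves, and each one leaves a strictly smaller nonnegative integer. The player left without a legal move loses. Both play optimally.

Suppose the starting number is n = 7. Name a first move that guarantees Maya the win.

Move to 0.

Positions with no move are L. A position that does have a move is losing for the player to move precisely when every available move leads to a winning position for the opponent. Fill in the labels:
n=0: no move → L
n=1: reaches L-position 0 → W
n=2: reaches L-position 0 → W
n=3: reaches L-position 0 → W
n=4: only reaches 2(W), 3(W), all W → L
n=5: reaches L-position 0 → W
n=6: reaches L-position 4 → W
n=7: reaches L-position 0 → W
From 7, the L positions reachable in one move are: 0.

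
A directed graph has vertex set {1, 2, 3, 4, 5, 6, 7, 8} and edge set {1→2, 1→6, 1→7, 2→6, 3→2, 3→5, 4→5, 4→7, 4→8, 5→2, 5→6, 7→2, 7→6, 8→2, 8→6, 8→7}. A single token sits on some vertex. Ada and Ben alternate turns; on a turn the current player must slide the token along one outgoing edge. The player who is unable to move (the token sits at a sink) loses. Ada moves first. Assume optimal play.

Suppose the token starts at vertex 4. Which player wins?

Label each position W (a win for the player to move) or L (a loss). A position with no legal move is L; any other position is W exactly when some move reaches an L, and L when every move reaches a W.
Every edge goes from a vertex to one that appears earlier in the order 6, 2, 7, 1, 8, 5, 4, 3, so processing vertices in that order labels each vertex after all of its successors.
6: no outgoing edge → L
2: can move to 6, which is L ⇒ W
7: can move to 6, which is L ⇒ W
1: can move to 6, which is L ⇒ W
8: can move to 6, which is L ⇒ W
5: can move to 6, which is L ⇒ W
4: moves to 5(W), 8(W), 7(W); every one is W ⇒ L
3: moves to 5(W), 2(W); every one is W ⇒ L
The starting position 4 is L: whatever Ada does, the opponent receives a W position.

Ben wins.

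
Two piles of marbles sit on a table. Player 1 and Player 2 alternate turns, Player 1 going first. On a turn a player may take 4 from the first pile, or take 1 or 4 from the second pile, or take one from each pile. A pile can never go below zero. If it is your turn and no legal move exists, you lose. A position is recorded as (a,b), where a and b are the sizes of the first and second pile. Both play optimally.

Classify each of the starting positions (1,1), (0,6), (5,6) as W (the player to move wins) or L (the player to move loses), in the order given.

Compute win/loss labels from the base case upward. A position with no move is L. Any other position is W if it can reach an L in one move, else L.
No move ever increases a pile, so every position that can arise here has a ≤ 5 and b ≤ 6; it is enough to label the cells with 0 ≤ a ≤ 5 and 0 ≤ b ≤ 6.
Every move lowers a or b (never raises either), so fill the grid row by row in increasing a, and left to right within a row: each cell's successors are then already labelled.
      b=0  b=1  b=2  b=3  b=4  b=5  b=6
a=0:    L    W    L    W    W    L    W
a=1:    L    W    L    W    W    L    W
a=2:    L    W    L    W    W    L    W
a=3:    L    W    L    W    W    L    W
a=4:    W    W    W    W    L    W    W
a=5:    W    L    W    L    W    W    L
Cells with no legal move (terminal, hence L): (0,0), (1,0), (2,0), (3,0).
The remaining L cells, each justified by listing all of its moves:
(0,2): L (sole option (0,1)(W) is W)
(0,5): L (options (0,4)(W), (0,1)(W) are all W)
(1,2): L (options (1,1)(W), (0,1)(W) are all W)
(1,5): L (options (1,4)(W), (1,1)(W), (0,4)(W) are all W)
(2,2): L (options (2,1)(W), (1,1)(W) are all W)
(2,5): L (options (2,4)(W), (2,1)(W), (1,4)(W) are all W)
(3,2): L (options (3,1)(W), (2,1)(W) are all W)
(3,5): L (options (3,4)(W), (3,1)(W), (2,4)(W) are all W)
(4,4): L (options (0,4)(W), (4,3)(W), (4,0)(W), (3,3)(W) are all W)
(5,1): L (options (1,1)(W), (5,0)(W), (4,0)(W) are all W)
(5,3): L (options (1,3)(W), (5,2)(W), (4,2)(W) are all W)
(5,6): L (options (1,6)(W), (5,5)(W), (5,2)(W), (4,5)(W) are all W)
Every other cell has at least one move into one of the L cells above, so it is W.
(1,1): the move to (1,0) reaches an L cell, so W
(0,6): the move to (0,5) reaches an L cell, so W
(5,6): one of the L cells justified above, so L

(1,1): W, (0,6): W, (5,6): L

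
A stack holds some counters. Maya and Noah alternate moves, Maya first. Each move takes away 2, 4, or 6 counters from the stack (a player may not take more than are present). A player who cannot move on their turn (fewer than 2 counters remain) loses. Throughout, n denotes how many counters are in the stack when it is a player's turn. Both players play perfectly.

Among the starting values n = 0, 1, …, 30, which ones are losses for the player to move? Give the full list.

Compute win/loss labels from the base case upward. A position with no move is L. Any other position is W if it can reach an L in one move, else L.
n=0: no move → L
n=1: no move → L
n=2: W (go to 0, an L position)
n=3: W (go to 1, an L position)
n=4: W (go to 0, an L position)
n=5: W (go to 1, an L position)
n=6: W (go to 0, an L position)
n=7: W (go to 1, an L position)
n=8: L (options 6(W), 4(W), 2(W) are all W)
n=9: L (options 7(W), 5(W), 3(W) are all W)
n=10: W (go to 8, an L position)
n=11: W (go to 9, an L position)
n=12: W (go to 8, an L position)
n=13: W (go to 9, an L position)
n=14: W (go to 8, an L position)
n=15: W (go to 9, an L position)
n=16: L (options 14(W), 12(W), 10(W) are all W)
n=17: L (options 15(W), 13(W), 11(W) are all W)
n=18: W (go to 16, an L position)
n=19: W (go to 17, an L position)
n=20: W (go to 16, an L position)
n=21: W (go to 17, an L position)
n=22: W (go to 16, an L position)
n=23: W (go to 17, an L position)
n=24: L (options 22(W), 20(W), 18(W) are all W)
n=25: L (options 23(W), 21(W), 19(W) are all W)
n=26: W (go to 24, an L position)
n=27: W (go to 25, an L position)
n=28: W (go to 24, an L position)
n=29: W (go to 25, an L position)
n=30: W (go to 24, an L position)
The losing starting values of n are exactly the entries labelled L in this table (8 of them).

0, 1, 8, 9, 16, 17, 24, 25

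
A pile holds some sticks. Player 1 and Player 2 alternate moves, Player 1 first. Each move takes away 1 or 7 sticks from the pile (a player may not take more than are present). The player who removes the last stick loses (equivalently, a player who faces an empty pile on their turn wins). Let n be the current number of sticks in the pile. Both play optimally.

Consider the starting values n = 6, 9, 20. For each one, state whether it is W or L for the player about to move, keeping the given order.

6: W, 9: L, 20: W

Classify positions by backward induction: terminal positions (no move available) are W. From any other position, the mover wins iff some move reaches an L.
n=0: no move; the opponent has just taken the last stick and therefore loses → W
n=1: only reaches 0(W), which is W → L
n=2: reaches L-position 1 → W
n=3: only reaches 2(W), which is W → L
n=4: reaches L-position 3 → W
n=5: only reaches 4(W), which is W → L
n=6: reaches L-position 5 → W
n=7: only reaches 6(W), 0(W), all W → L
n=8: reaches L-position 7 → W
n=9: only reaches 8(W), 2(W), all W → L
n=10: reaches L-position 9 → W
n=11: only reaches 10(W), 4(W), all W → L
n=12: reaches L-position 11 → W
n=13: only reaches 12(W), 6(W), all W → L
n=14: reaches L-position 13 → W
n=15: only reaches 14(W), 8(W), all W → L
n=16: reaches L-position 15 → W
n=17: only reaches 16(W), 10(W), all W → L
n=18: reaches L-position 17 → W
n=19: only reaches 18(W), 12(W), all W → L
n=20: reaches L-position 19 → W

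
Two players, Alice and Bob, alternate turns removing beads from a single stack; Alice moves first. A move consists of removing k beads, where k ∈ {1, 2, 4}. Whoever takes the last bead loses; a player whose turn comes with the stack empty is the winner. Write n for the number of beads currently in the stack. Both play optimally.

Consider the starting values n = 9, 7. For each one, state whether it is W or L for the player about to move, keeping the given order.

Compute win/loss labels from the base case upward. A position with no move is W. Any other position is W if it can reach an L in one move, else L.
n=0: no move; the opponent has just taken the last bead and therefore loses → W
n=1: →0(W) only, which is W, so L
n=2: →1(L), so W
n=3: →1(L), so W
n=4: →3(W), 2(W), 0(W) — all W, so L
n=5: →4(L), so W
n=6: →4(L), so W
n=7: →6(W), 5(W), 3(W) — all W, so L
n=8: →7(L), so W
n=9: →7(L), so W

9: W, 7: L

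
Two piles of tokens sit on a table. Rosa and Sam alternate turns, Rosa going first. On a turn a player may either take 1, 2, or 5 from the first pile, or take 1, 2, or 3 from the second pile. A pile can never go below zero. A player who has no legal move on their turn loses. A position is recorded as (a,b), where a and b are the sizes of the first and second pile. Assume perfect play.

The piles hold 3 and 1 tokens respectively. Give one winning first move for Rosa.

Move to (1,1).

Compute win/loss labels from the base case upward. A position with no move is L. Any other position is W if it can reach an L in one move, else L.
No move ever increases a pile, so every position that can arise here has a ≤ 3 and b ≤ 1; it is enough to label the cells with 0 ≤ a ≤ 3 and 0 ≤ b ≤ 1.
Every move lowers a or b (never raises either), so fill the grid row by row in increasing a, and left to right within a row: each cell's successors are then already labelled.
      b=0  b=1
a=0:    L    W
a=1:    W    L
a=2:    W    W
a=3:    L    W
Cells with no legal move (terminal, hence L): (0,0).
The remaining L cells, each justified by listing all of its moves:
(1,1): →(0,1)(W), (1,0)(W) — all W, so L
(3,0): →(2,0)(W), (1,0)(W) — all W, so L
Every other cell has at least one move into one of the L cells above, so it is W.
From (3,1), the L positions reachable in one move are: (1,1), (3,0). Any move reaching one of these is winning.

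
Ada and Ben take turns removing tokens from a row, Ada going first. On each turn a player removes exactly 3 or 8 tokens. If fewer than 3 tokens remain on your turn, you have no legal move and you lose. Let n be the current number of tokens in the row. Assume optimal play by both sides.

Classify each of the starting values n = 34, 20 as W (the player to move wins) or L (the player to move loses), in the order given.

34: L, 20: W

Use the standard recursion: the mover loses at a terminal position; elsewhere, the mover wins exactly when some move hands the opponent an L position.
n=0: no move → L
n=1: no move → L
n=2: no move → L
n=3: reaches L-position 0 → W
n=4: reaches L-position 1 → W
n=5: reaches L-position 2 → W
n=6: only reaches 3(W), which is W → L
n=7: only reaches 4(W), which is W → L
n=8: reaches L-position 0 → W
n=9: reaches L-position 6 → W
n=10: reaches L-position 7 → W
n=11: only reaches 8(W), 3(W), all W → L
n=12: only reaches 9(W), 4(W), all W → L
n=13: only reaches 10(W), 5(W), all W → L
n=14: reaches L-position 11 → W
n=15: reaches L-position 12 → W
n=16: reaches L-position 13 → W
n=17: only reaches 14(W), 9(W), all W → L
n=18: only reaches 15(W), 10(W), all W → L
n=19: reaches L-position 11 → W
n=20: reaches L-position 17 → W
n=21: reaches L-position 18 → W
n=22: only reaches 19(W), 14(W), all W → L
n=23: only reaches 20(W), 15(W), all W → L
n=24: only reaches 21(W), 16(W), all W → L
n=25: reaches L-position 22 → W
n=26: reaches L-position 23 → W
n=27: reaches L-position 24 → W
n=28: only reaches 25(W), 20(W), all W → L
n=29: only reaches 26(W), 21(W), all W → L
n=30: reaches L-position 22 → W
n=31: reaches L-position 28 → W
n=32: reaches L-position 29 → W
n=33: only reaches 30(W), 25(W), all W → L
n=34: only reaches 31(W), 26(W), all W → L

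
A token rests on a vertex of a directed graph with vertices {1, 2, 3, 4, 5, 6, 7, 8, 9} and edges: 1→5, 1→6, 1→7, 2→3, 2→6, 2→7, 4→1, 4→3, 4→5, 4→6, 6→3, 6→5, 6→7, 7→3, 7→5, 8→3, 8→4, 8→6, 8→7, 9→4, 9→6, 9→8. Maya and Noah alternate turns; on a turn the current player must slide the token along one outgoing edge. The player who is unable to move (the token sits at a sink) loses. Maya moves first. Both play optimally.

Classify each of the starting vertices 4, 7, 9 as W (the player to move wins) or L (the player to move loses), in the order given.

Use the standard recursion: the mover loses at a terminal position; elsewhere, the mover wins exactly when some move hands the opponent an L position.
Every edge goes from a vertex to one that appears earlier in the order 3, 5, 7, 6, 2, 1, 4, 8, 9, so processing vertices in that order labels each vertex after all of its successors.
3: no outgoing edge → L
5: no outgoing edge → L
7: can move to 5, which is L ⇒ W
6: can move to 5, which is L ⇒ W
2: can move to 3, which is L ⇒ W
1: can move to 5, which is L ⇒ W
4: can move to 5, which is L ⇒ W
8: can move to 3, which is L ⇒ W
9: moves to 8(W), 4(W), 6(W); every one is W ⇒ L

4: W, 7: W, 9: L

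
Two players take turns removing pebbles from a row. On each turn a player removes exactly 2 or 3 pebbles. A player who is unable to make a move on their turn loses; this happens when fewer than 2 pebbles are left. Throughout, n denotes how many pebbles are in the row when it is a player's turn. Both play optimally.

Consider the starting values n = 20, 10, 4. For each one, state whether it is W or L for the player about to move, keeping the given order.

Positions with no move are L. A position that does have a move is losing for the player to move precisely when every available move leads to a winning position for the opponent. Fill in the labels:
n=0: no move → L
n=1: no move → L
n=2: can move to 0, which is L ⇒ W
n=3: can move to 1, which is L ⇒ W
n=4: can move to 1, which is L ⇒ W
n=5: moves to 3(W), 2(W); every one is W ⇒ L
n=6: moves to 4(W), 3(W); every one is W ⇒ L
n=7: can move to 5, which is L ⇒ W
n=8: can move to 6, which is L ⇒ W
n=9: can move to 6, which is L ⇒ W
n=10: moves to 8(W), 7(W); every one is W ⇒ L
n=11: moves to 9(W), 8(W); every one is W ⇒ L
n=12: can move to 10, which is L ⇒ W
n=13: can move to 11, which is L ⇒ W
n=14: can move to 11, which is L ⇒ W
n=15: moves to 13(W), 12(W); every one is W ⇒ L
n=16: moves to 14(W), 13(W); every one is W ⇒ L
n=17: can move to 15, which is L ⇒ W
n=18: can move to 16, which is L ⇒ W
n=19: can move to 16, which is L ⇒ W
n=20: moves to 18(W), 17(W); every one is W ⇒ L

20: L, 10: L, 4: W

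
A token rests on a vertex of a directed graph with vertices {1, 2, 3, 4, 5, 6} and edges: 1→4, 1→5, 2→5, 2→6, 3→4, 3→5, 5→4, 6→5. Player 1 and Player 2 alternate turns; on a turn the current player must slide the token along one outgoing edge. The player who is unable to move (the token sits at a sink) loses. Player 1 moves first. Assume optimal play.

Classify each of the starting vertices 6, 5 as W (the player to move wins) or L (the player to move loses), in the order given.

6: L, 5: W

Label each position W (a win for the player to move) or L (a loss). A position with no legal move is L; any other position is W exactly when some move reaches an L, and L when every move reaches a W.
Every edge goes from a vertex to one that appears earlier in the order 4, 5, 3, 1, 6, 2, so processing vertices in that order labels each vertex after all of its successors.
4: no outgoing edge → L
5: W (go to 4, an L position)
3: W (go to 4, an L position)
1: W (go to 4, an L position)
6: L (sole option 5(W) is W)
2: W (go to 6, an L position)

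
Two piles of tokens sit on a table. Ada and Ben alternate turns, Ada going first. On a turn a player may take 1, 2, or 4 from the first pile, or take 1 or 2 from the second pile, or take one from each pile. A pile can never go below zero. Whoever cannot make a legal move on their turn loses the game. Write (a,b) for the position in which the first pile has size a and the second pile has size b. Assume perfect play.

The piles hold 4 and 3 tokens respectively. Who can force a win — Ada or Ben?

Work bottom-up. With no move the player to move loses. Otherwise the position is W if at least one move leads to an L position for the opponent, and L if every move leads to a W.
No move ever increases a pile, so every position that can arise here has a ≤ 4 and b ≤ 3; it is enough to label the cells with 0 ≤ a ≤ 4 and 0 ≤ b ≤ 3.
Every move lowers a or b (never raises either), so fill the grid row by row in increasing a, and left to right within a row: each cell's successors are then already labelled.
      b=0  b=1  b=2  b=3
a=0:    L    W    W    L
a=1:    W    W    L    W
a=2:    W    L    W    W
a=3:    L    W    W    L
a=4:    W    W    L    W
Cells with no legal move (terminal, hence L): (0,0).
The remaining L cells, each justified by listing all of its moves:
(0,3): →(0,2)(W), (0,1)(W) — all W, so L
(1,2): →(0,2)(W), (1,1)(W), (1,0)(W), (0,1)(W) — all W, so L
(2,1): →(1,1)(W), (0,1)(W), (2,0)(W), (1,0)(W) — all W, so L
(3,0): →(2,0)(W), (1,0)(W) — all W, so L
(3,3): →(2,3)(W), (1,3)(W), (3,2)(W), (3,1)(W), (2,2)(W) — all W, so L
(4,2): →(3,2)(W), (2,2)(W), (0,2)(W), (4,1)(W), (4,0)(W), (3,1)(W) — all W, so L
Every other cell has at least one move into one of the L cells above, so it is W.
From (4,3) Ada can move to (3,3), reaching an L position.

Ada wins.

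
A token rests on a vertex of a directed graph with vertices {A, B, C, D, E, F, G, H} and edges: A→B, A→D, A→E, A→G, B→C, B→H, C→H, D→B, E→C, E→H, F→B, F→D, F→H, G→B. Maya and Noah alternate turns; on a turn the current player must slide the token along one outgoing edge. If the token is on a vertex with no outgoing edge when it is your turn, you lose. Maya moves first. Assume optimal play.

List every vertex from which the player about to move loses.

D, G, H

Build the W/L table. Terminal = L. A non-terminal position is W if it has a move to some L; otherwise it is L.
Every edge goes from a vertex to one that appears earlier in the order H, C, B, D, G, E, A, F, so processing vertices in that order labels each vertex after all of its successors.
H: no outgoing edge → L
C: →H(L), so W
B: →H(L), so W
D: →B(W) only, which is W, so L
G: →B(W) only, which is W, so L
E: →H(L), so W
A: →G(L), so W
F: →D(L), so W
Reading off the rows marked L gives the requested list; there are 3 such vertices.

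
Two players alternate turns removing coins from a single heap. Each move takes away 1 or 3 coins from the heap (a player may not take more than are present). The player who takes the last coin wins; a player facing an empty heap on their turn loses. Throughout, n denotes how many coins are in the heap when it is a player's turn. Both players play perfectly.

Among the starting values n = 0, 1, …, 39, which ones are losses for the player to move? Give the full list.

Work bottom-up. With no move the player to move loses. Otherwise the position is W if at least one move leads to an L position for the opponent, and L if every move leads to a W.
n=0: no move → L
n=1: can move to 0, which is L ⇒ W
n=2: the only move is to 1(W), a W ⇒ L
n=3: can move to 2, which is L ⇒ W
n=4: moves to 3(W), 1(W); every one is W ⇒ L
n=5: can move to 4, which is L ⇒ W
n=6: moves to 5(W), 3(W); every one is W ⇒ L
n=7: can move to 6, which is L ⇒ W
n=8: moves to 7(W), 5(W); every one is W ⇒ L
n=9: can move to 8, which is L ⇒ W
n=10: moves to 9(W), 7(W); every one is W ⇒ L
n=11: can move to 10, which is L ⇒ W
n=12: moves to 11(W), 9(W); every one is W ⇒ L
n=13: can move to 12, which is L ⇒ W
n=14: moves to 13(W), 11(W); every one is W ⇒ L
n=15: can move to 14, which is L ⇒ W
n=16: moves to 15(W), 13(W); every one is W ⇒ L
n=17: can move to 16, which is L ⇒ W
n=18: moves to 17(W), 15(W); every one is W ⇒ L
n=19: can move to 18, which is L ⇒ W
n=20: moves to 19(W), 17(W); every one is W ⇒ L
n=21: can move to 20, which is L ⇒ W
n=22: moves to 21(W), 19(W); every one is W ⇒ L
n=23: can move to 22, which is L ⇒ W
n=24: moves to 23(W), 21(W); every one is W ⇒ L
n=25: can move to 24, which is L ⇒ W
n=26: moves to 25(W), 23(W); every one is W ⇒ L
n=27: can move to 26, which is L ⇒ W
n=28: moves to 27(W), 25(W); every one is W ⇒ L
n=29: can move to 28, which is L ⇒ W
n=30: moves to 29(W), 27(W); every one is W ⇒ L
n=31: can move to 30, which is L ⇒ W
n=32: moves to 31(W), 29(W); every one is W ⇒ L
n=33: can move to 32, which is L ⇒ W
n=34: moves to 33(W), 31(W); every one is W ⇒ L
n=35: can move to 34, which is L ⇒ W
n=36: moves to 35(W), 33(W); every one is W ⇒ L
n=37: can move to 36, which is L ⇒ W
n=38: moves to 37(W), 35(W); every one is W ⇒ L
n=39: can move to 38, which is L ⇒ W
The losing starting values of n are exactly the entries labelled L in this table (20 of them).

0, 2, 4, 6, 8, 10, 12, 14, 16, 18, 20, 22, 24, 26, 28, 30, 32, 34, 36, 38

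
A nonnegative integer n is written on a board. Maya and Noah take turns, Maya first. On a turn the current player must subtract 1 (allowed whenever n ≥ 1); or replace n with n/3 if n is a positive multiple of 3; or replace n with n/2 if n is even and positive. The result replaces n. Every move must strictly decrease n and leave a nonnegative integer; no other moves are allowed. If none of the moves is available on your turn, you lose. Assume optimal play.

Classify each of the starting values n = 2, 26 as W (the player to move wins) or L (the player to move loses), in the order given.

2: L, 26: W

Work bottom-up. With no move the player to move loses. Otherwise the position is W if at least one move leads to an L position for the opponent, and L if every move leads to a W.
n=0: no move → L
n=1: →0(L), so W
n=2: →1(W) only, which is W, so L
n=3: →2(L), so W
n=4: →2(L), so W
n=5: →4(W) only, which is W, so L
n=6: →2(L), so W
n=7: →6(W) only, which is W, so L
n=8: →7(L), so W
n=9: →3(W), 8(W) — all W, so L
n=10: →5(L), so W
n=11: →10(W) only, which is W, so L
n=12: →11(L), so W
n=13: →12(W) only, which is W, so L
n=14: →7(L), so W
n=15: →5(L), so W
n=16: →8(W), 15(W) — all W, so L
n=17: →16(L), so W
n=18: →9(L), so W
n=19: →18(W) only, which is W, so L
n=20: →19(L), so W
n=21: →7(L), so W
n=22: →11(L), so W
n=23: →22(W) only, which is W, so L
n=24: →23(L), so W
n=25: →24(W) only, which is W, so L
n=26: →13(L), so W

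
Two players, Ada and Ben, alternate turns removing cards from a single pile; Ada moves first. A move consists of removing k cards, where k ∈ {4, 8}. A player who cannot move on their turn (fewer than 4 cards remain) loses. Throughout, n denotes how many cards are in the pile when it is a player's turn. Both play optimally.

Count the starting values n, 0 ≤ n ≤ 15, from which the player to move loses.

Compute win/loss labels from the base case upward. A position with no move is L. Any other position is W if it can reach an L in one move, else L.
n=0: no move → L
n=1: no move → L
n=2: no move → L
n=3: no move → L
n=4: reaches L-position 0 → W
n=5: reaches L-position 1 → W
n=6: reaches L-position 2 → W
n=7: reaches L-position 3 → W
n=8: reaches L-position 0 → W
n=9: reaches L-position 1 → W
n=10: reaches L-position 2 → W
n=11: reaches L-position 3 → W
n=12: only reaches 8(W), 4(W), all W → L
n=13: only reaches 9(W), 5(W), all W → L
n=14: only reaches 10(W), 6(W), all W → L
n=15: only reaches 11(W), 7(W), all W → L
L entries with 0 ≤ n ≤ 15: n = 0, 1, 2, 3, 12, 13, 14, 15; that makes 8.

8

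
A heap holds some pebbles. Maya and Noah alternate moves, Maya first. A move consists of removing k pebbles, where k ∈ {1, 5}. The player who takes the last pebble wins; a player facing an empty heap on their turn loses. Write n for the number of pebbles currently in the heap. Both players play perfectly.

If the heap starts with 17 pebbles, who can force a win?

Maya wins.

Use the standard recursion: the mover loses at a terminal position; elsewhere, the mover wins exactly when some move hands the opponent an L position.
n=0: no move → L
n=1: can move to 0, which is L ⇒ W
n=2: the only move is to 1(W), a W ⇒ L
n=3: can move to 2, which is L ⇒ W
n=4: the only move is to 3(W), a W ⇒ L
n=5: can move to 4, which is L ⇒ W
n=6: moves to 5(W), 1(W); every one is W ⇒ L
n=7: can move to 6, which is L ⇒ W
n=8: moves to 7(W), 3(W); every one is W ⇒ L
n=9: can move to 8, which is L ⇒ W
n=10: moves to 9(W), 5(W); every one is W ⇒ L
n=11: can move to 10, which is L ⇒ W
n=12: moves to 11(W), 7(W); every one is W ⇒ L
n=13: can move to 12, which is L ⇒ W
n=14: moves to 13(W), 9(W); every one is W ⇒ L
n=15: can move to 14, which is L ⇒ W
n=16: moves to 15(W), 11(W); every one is W ⇒ L
n=17: can move to 16, which is L ⇒ W
From 17 Maya can remove 1, leaving 16, reaching an L position.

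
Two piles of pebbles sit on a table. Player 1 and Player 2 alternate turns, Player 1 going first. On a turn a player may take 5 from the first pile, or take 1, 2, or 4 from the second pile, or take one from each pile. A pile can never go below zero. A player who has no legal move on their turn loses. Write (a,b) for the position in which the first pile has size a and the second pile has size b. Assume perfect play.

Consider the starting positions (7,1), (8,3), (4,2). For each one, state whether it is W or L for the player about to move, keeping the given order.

Build the W/L table. Terminal = L. A non-terminal position is W if it has a move to some L; otherwise it is L.
No move ever increases a pile, so every position that can arise here has a ≤ 8 and b ≤ 3; it is enough to label the cells with 0 ≤ a ≤ 8 and 0 ≤ b ≤ 3.
Every move lowers a or b (never raises either), so fill the grid row by row in increasing a, and left to right within a row: each cell's successors are then already labelled.
      b=0  b=1  b=2  b=3
a=0:    L    W    W    L
a=1:    L    W    W    L
a=2:    L    W    W    L
a=3:    L    W    W    L
a=4:    L    W    W    L
a=5:    W    W    L    W
a=6:    W    L    W    W
a=7:    W    L    W    W
a=8:    W    L    W    W
Cells with no legal move (terminal, hence L): (0,0), (1,0), (2,0), (3,0), (4,0).
The remaining L cells, each justified by listing all of its moves:
(0,3): only reaches (0,2)(W), (0,1)(W), all W → L
(1,3): only reaches (1,2)(W), (1,1)(W), (0,2)(W), all W → L
(2,3): only reaches (2,2)(W), (2,1)(W), (1,2)(W), all W → L
(3,3): only reaches (3,2)(W), (3,1)(W), (2,2)(W), all W → L
(4,3): only reaches (4,2)(W), (4,1)(W), (3,2)(W), all W → L
(5,2): only reaches (0,2)(W), (5,1)(W), (5,0)(W), (4,1)(W), all W → L
(6,1): only reaches (1,1)(W), (6,0)(W), (5,0)(W), all W → L
(7,1): only reaches (2,1)(W), (7,0)(W), (6,0)(W), all W → L
(8,1): only reaches (3,1)(W), (8,0)(W), (7,0)(W), all W → L
Every other cell has at least one move into one of the L cells above, so it is W.
(7,1): one of the L cells justified above, so L
(8,3): the move to (3,3) reaches an L cell, so W
(4,2): the move to (4,0) reaches an L cell, so W

(7,1): L, (8,3): W, (4,2): W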